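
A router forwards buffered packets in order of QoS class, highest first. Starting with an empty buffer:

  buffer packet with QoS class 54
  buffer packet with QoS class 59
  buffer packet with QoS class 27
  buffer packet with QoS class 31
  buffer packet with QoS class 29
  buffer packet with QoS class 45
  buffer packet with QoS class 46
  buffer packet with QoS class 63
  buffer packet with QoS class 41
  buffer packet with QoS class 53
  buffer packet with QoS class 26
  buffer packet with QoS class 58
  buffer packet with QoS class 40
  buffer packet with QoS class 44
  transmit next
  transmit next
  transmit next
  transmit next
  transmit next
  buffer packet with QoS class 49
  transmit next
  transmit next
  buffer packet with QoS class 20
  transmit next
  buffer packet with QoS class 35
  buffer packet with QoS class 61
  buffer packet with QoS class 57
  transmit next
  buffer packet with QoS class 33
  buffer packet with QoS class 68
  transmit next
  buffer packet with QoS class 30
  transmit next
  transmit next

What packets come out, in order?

insert 54 → {54}
insert 59 → {59, 54}
insert 27 → {59, 54, 27}
insert 31 → {59, 54, 31, 27}
insert 29 → {59, 54, 31, 29, 27}
insert 45 → {59, 54, 45, 31, 29, 27}
insert 46 → {59, 54, 46, 45, 31, 29, 27}
insert 63 → {63, 59, 54, 46, 45, 31, 29, 27}
insert 41 → {63, 59, 54, 46, 45, 41, 31, 29, 27}
insert 53 → {63, 59, 54, 53, 46, 45, 41, 31, 29, 27}
insert 26 → {63, 59, 54, 53, 46, 45, 41, 31, 29, 27, 26}
insert 58 → {63, 59, 58, 54, 53, 46, 45, 41, 31, 29, 27, 26}
insert 40 → {63, 59, 58, 54, 53, 46, 45, 41, 40, 31, 29, 27, 26}
insert 44 → {63, 59, 58, 54, 53, 46, 45, 44, 41, 40, 31, 29, 27, 26}
transmit next → 63; now {59, 58, 54, 53, 46, 45, 44, 41, 40, 31, 29, 27, 26}
transmit next → 59; now {58, 54, 53, 46, 45, 44, 41, 40, 31, 29, 27, 26}
transmit next → 58; now {54, 53, 46, 45, 44, 41, 40, 31, 29, 27, 26}
transmit next → 54; now {53, 46, 45, 44, 41, 40, 31, 29, 27, 26}
transmit next → 53; now {46, 45, 44, 41, 40, 31, 29, 27, 26}
insert 49 → {49, 46, 45, 44, 41, 40, 31, 29, 27, 26}
transmit next → 49; now {46, 45, 44, 41, 40, 31, 29, 27, 26}
transmit next → 46; now {45, 44, 41, 40, 31, 29, 27, 26}
insert 20 → {45, 44, 41, 40, 31, 29, 27, 26, 20}
transmit next → 45; now {44, 41, 40, 31, 29, 27, 26, 20}
insert 35 → {44, 41, 40, 35, 31, 29, 27, 26, 20}
insert 61 → {61, 44, 41, 40, 35, 31, 29, 27, 26, 20}
insert 57 → {61, 57, 44, 41, 40, 35, 31, 29, 27, 26, 20}
transmit next → 61; now {57, 44, 41, 40, 35, 31, 29, 27, 26, 20}
insert 33 → {57, 44, 41, 40, 35, 33, 31, 29, 27, 26, 20}
insert 68 → {68, 57, 44, 41, 40, 35, 33, 31, 29, 27, 26, 20}
transmit next → 68; now {57, 44, 41, 40, 35, 33, 31, 29, 27, 26, 20}
insert 30 → {57, 44, 41, 40, 35, 33, 31, 30, 29, 27, 26, 20}
transmit next → 57; now {44, 41, 40, 35, 33, 31, 30, 29, 27, 26, 20}
transmit next → 44; now {41, 40, 35, 33, 31, 30, 29, 27, 26, 20}

63 → 59 → 58 → 54 → 53 → 49 → 46 → 45 → 61 → 68 → 57 → 44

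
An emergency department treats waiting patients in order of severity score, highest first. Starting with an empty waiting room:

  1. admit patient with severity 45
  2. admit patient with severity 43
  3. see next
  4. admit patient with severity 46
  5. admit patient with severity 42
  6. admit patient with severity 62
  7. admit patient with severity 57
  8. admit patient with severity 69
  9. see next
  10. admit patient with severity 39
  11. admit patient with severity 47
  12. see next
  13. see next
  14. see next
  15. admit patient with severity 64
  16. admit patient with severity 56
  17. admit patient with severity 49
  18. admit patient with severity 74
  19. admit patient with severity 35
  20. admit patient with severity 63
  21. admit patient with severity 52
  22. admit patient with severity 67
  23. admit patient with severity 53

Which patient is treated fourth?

57

insert 45 → {45}
insert 43 → {45, 43}
see next → 45; now {43}
insert 46 → {46, 43}
insert 42 → {46, 43, 42}
insert 62 → {62, 46, 43, 42}
insert 57 → {62, 57, 46, 43, 42}
insert 69 → {69, 62, 57, 46, 43, 42}
see next → 69; now {62, 57, 46, 43, 42}
insert 39 → {62, 57, 46, 43, 42, 39}
insert 47 → {62, 57, 47, 46, 43, 42, 39}
see next → 62; now {57, 47, 46, 43, 42, 39}
see next → 57; now {47, 46, 43, 42, 39}
see next → 47; now {46, 43, 42, 39}
insert 64 → {64, 46, 43, 42, 39}
insert 56 → {64, 56, 46, 43, 42, 39}
insert 49 → {64, 56, 49, 46, 43, 42, 39}
insert 74 → {74, 64, 56, 49, 46, 43, 42, 39}
insert 35 → {74, 64, 56, 49, 46, 43, 42, 39, 35}
insert 63 → {74, 64, 63, 56, 49, 46, 43, 42, 39, 35}
insert 52 → {74, 64, 63, 56, 52, 49, 46, 43, 42, 39, 35}
insert 67 → {74, 67, 64, 63, 56, 52, 49, 46, 43, 42, 39, 35}
insert 53 → {74, 67, 64, 63, 56, 53, 52, 49, 46, 43, 42, 39, 35}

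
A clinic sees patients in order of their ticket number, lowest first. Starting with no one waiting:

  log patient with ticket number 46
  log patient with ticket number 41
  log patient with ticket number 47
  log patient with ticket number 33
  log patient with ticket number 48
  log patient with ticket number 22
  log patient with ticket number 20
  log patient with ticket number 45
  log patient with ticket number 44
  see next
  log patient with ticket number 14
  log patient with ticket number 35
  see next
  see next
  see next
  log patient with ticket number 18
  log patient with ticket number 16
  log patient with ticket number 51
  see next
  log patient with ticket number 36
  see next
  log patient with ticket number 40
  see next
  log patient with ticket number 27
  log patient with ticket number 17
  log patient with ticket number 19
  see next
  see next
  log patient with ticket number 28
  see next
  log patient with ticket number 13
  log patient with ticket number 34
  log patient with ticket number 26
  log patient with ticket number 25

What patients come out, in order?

20 → 14 → 22 → 33 → 16 → 18 → 35 → 17 → 19 → 27

insert 46 → {46}
insert 41 → {41, 46}
insert 47 → {41, 46, 47}
insert 33 → {33, 41, 46, 47}
insert 48 → {33, 41, 46, 47, 48}
insert 22 → {22, 33, 41, 46, 47, 48}
insert 20 → {20, 22, 33, 41, 46, 47, 48}
insert 45 → {20, 22, 33, 41, 45, 46, 47, 48}
insert 44 → {20, 22, 33, 41, 44, 45, 46, 47, 48}
see next → 20; now {22, 33, 41, 44, 45, 46, 47, 48}
insert 14 → {14, 22, 33, 41, 44, 45, 46, 47, 48}
insert 35 → {14, 22, 33, 35, 41, 44, 45, 46, 47, 48}
see next → 14; now {22, 33, 35, 41, 44, 45, 46, 47, 48}
see next → 22; now {33, 35, 41, 44, 45, 46, 47, 48}
see next → 33; now {35, 41, 44, 45, 46, 47, 48}
insert 18 → {18, 35, 41, 44, 45, 46, 47, 48}
insert 16 → {16, 18, 35, 41, 44, 45, 46, 47, 48}
insert 51 → {16, 18, 35, 41, 44, 45, 46, 47, 48, 51}
see next → 16; now {18, 35, 41, 44, 45, 46, 47, 48, 51}
insert 36 → {18, 35, 36, 41, 44, 45, 46, 47, 48, 51}
see next → 18; now {35, 36, 41, 44, 45, 46, 47, 48, 51}
insert 40 → {35, 36, 40, 41, 44, 45, 46, 47, 48, 51}
see next → 35; now {36, 40, 41, 44, 45, 46, 47, 48, 51}
insert 27 → {27, 36, 40, 41, 44, 45, 46, 47, 48, 51}
insert 17 → {17, 27, 36, 40, 41, 44, 45, 46, 47, 48, 51}
insert 19 → {17, 19, 27, 36, 40, 41, 44, 45, 46, 47, 48, 51}
see next → 17; now {19, 27, 36, 40, 41, 44, 45, 46, 47, 48, 51}
see next → 19; now {27, 36, 40, 41, 44, 45, 46, 47, 48, 51}
insert 28 → {27, 28, 36, 40, 41, 44, 45, 46, 47, 48, 51}
see next → 27; now {28, 36, 40, 41, 44, 45, 46, 47, 48, 51}
insert 13 → {13, 28, 36, 40, 41, 44, 45, 46, 47, 48, 51}
insert 34 → {13, 28, 34, 36, 40, 41, 44, 45, 46, 47, 48, 51}
insert 26 → {13, 26, 28, 34, 36, 40, 41, 44, 45, 46, 47, 48, 51}
insert 25 → {13, 25, 26, 28, 34, 36, 40, 41, 44, 45, 46, 47, 48, 51}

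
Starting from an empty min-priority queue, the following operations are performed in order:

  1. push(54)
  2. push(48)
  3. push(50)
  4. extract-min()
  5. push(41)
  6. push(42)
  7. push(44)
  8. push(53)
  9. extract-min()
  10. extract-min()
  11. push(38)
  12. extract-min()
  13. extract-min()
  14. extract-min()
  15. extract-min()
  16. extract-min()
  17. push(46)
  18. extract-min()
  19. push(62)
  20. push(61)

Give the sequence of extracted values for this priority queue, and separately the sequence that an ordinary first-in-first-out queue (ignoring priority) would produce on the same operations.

insert 54 → {54}
insert 48 → {48, 54}
insert 50 → {48, 50, 54}
extract-min → 48; now {50, 54}
insert 41 → {41, 50, 54}
insert 42 → {41, 42, 50, 54}
insert 44 → {41, 42, 44, 50, 54}
insert 53 → {41, 42, 44, 50, 53, 54}
extract-min → 41; now {42, 44, 50, 53, 54}
extract-min → 42; now {44, 50, 53, 54}
insert 38 → {38, 44, 50, 53, 54}
extract-min → 38; now {44, 50, 53, 54}
extract-min → 44; now {50, 53, 54}
extract-min → 50; now {53, 54}
extract-min → 53; now {54}
extract-min → 54; now {}
insert 46 → {46}
extract-min → 46; now {}
insert 62 → {62}
insert 61 → {61, 62}

priority queue: 48 → 41 → 42 → 38 → 44 → 50 → 53 → 54 → 46; FIFO queue: 54, 48, 50, 41, 42, 44, 53, 38, 46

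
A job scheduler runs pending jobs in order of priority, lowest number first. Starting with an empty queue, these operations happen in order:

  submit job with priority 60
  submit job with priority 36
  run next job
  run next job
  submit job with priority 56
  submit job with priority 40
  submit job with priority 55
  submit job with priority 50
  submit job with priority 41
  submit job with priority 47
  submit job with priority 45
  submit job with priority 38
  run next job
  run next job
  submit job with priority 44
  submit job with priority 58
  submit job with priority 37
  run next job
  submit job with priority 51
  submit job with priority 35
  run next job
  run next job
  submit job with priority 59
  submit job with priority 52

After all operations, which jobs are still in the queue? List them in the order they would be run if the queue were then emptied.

[44, 45, 47, 50, 51, 52, 55, 56, 58, 59]

insert 60 → {60}
insert 36 → {36, 60}
run next job → 36; now {60}
run next job → 60; now {}
insert 56 → {56}
insert 40 → {40, 56}
insert 55 → {40, 55, 56}
insert 50 → {40, 50, 55, 56}
insert 41 → {40, 41, 50, 55, 56}
insert 47 → {40, 41, 47, 50, 55, 56}
insert 45 → {40, 41, 45, 47, 50, 55, 56}
insert 38 → {38, 40, 41, 45, 47, 50, 55, 56}
run next job → 38; now {40, 41, 45, 47, 50, 55, 56}
run next job → 40; now {41, 45, 47, 50, 55, 56}
insert 44 → {41, 44, 45, 47, 50, 55, 56}
insert 58 → {41, 44, 45, 47, 50, 55, 56, 58}
insert 37 → {37, 41, 44, 45, 47, 50, 55, 56, 58}
run next job → 37; now {41, 44, 45, 47, 50, 55, 56, 58}
insert 51 → {41, 44, 45, 47, 50, 51, 55, 56, 58}
insert 35 → {35, 41, 44, 45, 47, 50, 51, 55, 56, 58}
run next job → 35; now {41, 44, 45, 47, 50, 51, 55, 56, 58}
run next job → 41; now {44, 45, 47, 50, 51, 55, 56, 58}
insert 59 → {44, 45, 47, 50, 51, 55, 56, 58, 59}
insert 52 → {44, 45, 47, 50, 51, 52, 55, 56, 58, 59}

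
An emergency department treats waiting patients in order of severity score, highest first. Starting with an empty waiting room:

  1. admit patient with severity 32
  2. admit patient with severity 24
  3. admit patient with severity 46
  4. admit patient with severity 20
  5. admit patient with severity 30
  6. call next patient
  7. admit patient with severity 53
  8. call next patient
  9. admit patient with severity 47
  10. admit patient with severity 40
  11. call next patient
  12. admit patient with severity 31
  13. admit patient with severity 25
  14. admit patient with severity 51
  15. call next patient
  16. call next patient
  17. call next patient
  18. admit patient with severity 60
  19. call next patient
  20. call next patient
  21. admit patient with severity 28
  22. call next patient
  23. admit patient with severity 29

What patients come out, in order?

46 → 53 → 47 → 51 → 40 → 32 → 60 → 31 → 30

insert 32 → {32}
insert 24 → {32, 24}
insert 46 → {46, 32, 24}
insert 20 → {46, 32, 24, 20}
insert 30 → {46, 32, 30, 24, 20}
call next patient → 46; now {32, 30, 24, 20}
insert 53 → {53, 32, 30, 24, 20}
call next patient → 53; now {32, 30, 24, 20}
insert 47 → {47, 32, 30, 24, 20}
insert 40 → {47, 40, 32, 30, 24, 20}
call next patient → 47; now {40, 32, 30, 24, 20}
insert 31 → {40, 32, 31, 30, 24, 20}
insert 25 → {40, 32, 31, 30, 25, 24, 20}
insert 51 → {51, 40, 32, 31, 30, 25, 24, 20}
call next patient → 51; now {40, 32, 31, 30, 25, 24, 20}
call next patient → 40; now {32, 31, 30, 25, 24, 20}
call next patient → 32; now {31, 30, 25, 24, 20}
insert 60 → {60, 31, 30, 25, 24, 20}
call next patient → 60; now {31, 30, 25, 24, 20}
call next patient → 31; now {30, 25, 24, 20}
insert 28 → {30, 28, 25, 24, 20}
call next patient → 30; now {28, 25, 24, 20}
insert 29 → {29, 28, 25, 24, 20}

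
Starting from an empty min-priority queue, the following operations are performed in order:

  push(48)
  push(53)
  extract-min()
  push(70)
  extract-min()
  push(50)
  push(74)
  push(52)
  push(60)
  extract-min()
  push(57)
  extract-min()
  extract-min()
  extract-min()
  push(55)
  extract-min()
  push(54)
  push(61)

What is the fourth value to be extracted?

52

insert 48 → {48}
insert 53 → {48, 53}
extract-min → 48; now {53}
insert 70 → {53, 70}
extract-min → 53; now {70}
insert 50 → {50, 70}
insert 74 → {50, 70, 74}
insert 52 → {50, 52, 70, 74}
insert 60 → {50, 52, 60, 70, 74}
extract-min → 50; now {52, 60, 70, 74}
insert 57 → {52, 57, 60, 70, 74}
extract-min → 52; now {57, 60, 70, 74}
extract-min → 57; now {60, 70, 74}
extract-min → 60; now {70, 74}
insert 55 → {55, 70, 74}
extract-min → 55; now {70, 74}
insert 54 → {54, 70, 74}
insert 61 → {54, 61, 70, 74}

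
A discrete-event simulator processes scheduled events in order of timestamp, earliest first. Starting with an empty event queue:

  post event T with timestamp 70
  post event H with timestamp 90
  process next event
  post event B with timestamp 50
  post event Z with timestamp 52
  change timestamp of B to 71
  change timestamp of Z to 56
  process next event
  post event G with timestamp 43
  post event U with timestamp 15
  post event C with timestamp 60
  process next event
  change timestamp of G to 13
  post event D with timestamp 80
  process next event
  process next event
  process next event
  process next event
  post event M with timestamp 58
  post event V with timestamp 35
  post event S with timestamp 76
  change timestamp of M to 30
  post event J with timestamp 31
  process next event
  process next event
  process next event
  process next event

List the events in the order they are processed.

add T (timestamp 70) → {T:70}
add H (timestamp 90) → {T:70, H:90}
process next event → T; now {H:90}
add B (timestamp 50) → {B:50, H:90}
add Z (timestamp 52) → {B:50, Z:52, H:90}
update B to timestamp 71 → {Z:52, B:71, H:90}
update Z to timestamp 56 → {Z:56, B:71, H:90}
process next event → Z; now {B:71, H:90}
add G (timestamp 43) → {G:43, B:71, H:90}
add U (timestamp 15) → {U:15, G:43, B:71, H:90}
add C (timestamp 60) → {U:15, G:43, C:60, B:71, H:90}
process next event → U; now {G:43, C:60, B:71, H:90}
update G to timestamp 13 → {G:13, C:60, B:71, H:90}
add D (timestamp 80) → {G:13, C:60, B:71, D:80, H:90}
process next event → G; now {C:60, B:71, D:80, H:90}
process next event → C; now {B:71, D:80, H:90}
process next event → B; now {D:80, H:90}
process next event → D; now {H:90}
add M (timestamp 58) → {M:58, H:90}
add V (timestamp 35) → {V:35, M:58, H:90}
add S (timestamp 76) → {V:35, M:58, S:76, H:90}
update M to timestamp 30 → {M:30, V:35, S:76, H:90}
add J (timestamp 31) → {M:30, J:31, V:35, S:76, H:90}
process next event → M; now {J:31, V:35, S:76, H:90}
process next event → J; now {V:35, S:76, H:90}
process next event → V; now {S:76, H:90}
process next event → S; now {H:90}

T, Z, U, G, C, B, D, M, J, V, S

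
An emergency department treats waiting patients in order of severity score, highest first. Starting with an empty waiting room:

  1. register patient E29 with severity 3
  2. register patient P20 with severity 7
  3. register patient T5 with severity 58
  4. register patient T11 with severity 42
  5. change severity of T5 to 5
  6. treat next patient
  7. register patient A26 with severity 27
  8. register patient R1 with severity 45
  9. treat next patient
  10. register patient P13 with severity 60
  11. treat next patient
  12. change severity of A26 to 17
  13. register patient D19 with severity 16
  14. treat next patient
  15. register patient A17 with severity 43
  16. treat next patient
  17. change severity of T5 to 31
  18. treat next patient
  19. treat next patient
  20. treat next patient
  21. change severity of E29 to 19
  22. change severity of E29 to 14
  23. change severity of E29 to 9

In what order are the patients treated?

T11, R1, P13, A26, A17, T5, D19, P20

add E29 (severity 3) → {E29:3}
add P20 (severity 7) → {P20:7, E29:3}
add T5 (severity 58) → {T5:58, P20:7, E29:3}
add T11 (severity 42) → {T5:58, T11:42, P20:7, E29:3}
update T5 to severity 5 → {T11:42, P20:7, T5:5, E29:3}
treat next patient → T11; now {P20:7, T5:5, E29:3}
add A26 (severity 27) → {A26:27, P20:7, T5:5, E29:3}
add R1 (severity 45) → {R1:45, A26:27, P20:7, T5:5, E29:3}
treat next patient → R1; now {A26:27, P20:7, T5:5, E29:3}
add P13 (severity 60) → {P13:60, A26:27, P20:7, T5:5, E29:3}
treat next patient → P13; now {A26:27, P20:7, T5:5, E29:3}
update A26 to severity 17 → {A26:17, P20:7, T5:5, E29:3}
add D19 (severity 16) → {A26:17, D19:16, P20:7, T5:5, E29:3}
treat next patient → A26; now {D19:16, P20:7, T5:5, E29:3}
add A17 (severity 43) → {A17:43, D19:16, P20:7, T5:5, E29:3}
treat next patient → A17; now {D19:16, P20:7, T5:5, E29:3}
update T5 to severity 31 → {T5:31, D19:16, P20:7, E29:3}
treat next patient → T5; now {D19:16, P20:7, E29:3}
treat next patient → D19; now {P20:7, E29:3}
treat next patient → P20; now {E29:3}
update E29 to severity 19 → {E29:19}
update E29 to severity 14 → {E29:14}
update E29 to severity 9 → {E29:9}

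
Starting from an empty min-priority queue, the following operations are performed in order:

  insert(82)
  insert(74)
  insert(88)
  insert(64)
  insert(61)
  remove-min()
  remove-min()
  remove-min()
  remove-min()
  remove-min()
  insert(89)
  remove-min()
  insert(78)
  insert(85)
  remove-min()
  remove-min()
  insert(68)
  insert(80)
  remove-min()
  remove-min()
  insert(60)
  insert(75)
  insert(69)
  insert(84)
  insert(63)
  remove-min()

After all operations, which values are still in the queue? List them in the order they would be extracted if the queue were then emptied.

insert 82 → {82}
insert 74 → {74, 82}
insert 88 → {74, 82, 88}
insert 64 → {64, 74, 82, 88}
insert 61 → {61, 64, 74, 82, 88}
remove-min → 61; now {64, 74, 82, 88}
remove-min → 64; now {74, 82, 88}
remove-min → 74; now {82, 88}
remove-min → 82; now {88}
remove-min → 88; now {}
insert 89 → {89}
remove-min → 89; now {}
insert 78 → {78}
insert 85 → {78, 85}
remove-min → 78; now {85}
remove-min → 85; now {}
insert 68 → {68}
insert 80 → {68, 80}
remove-min → 68; now {80}
remove-min → 80; now {}
insert 60 → {60}
insert 75 → {60, 75}
insert 69 → {60, 69, 75}
insert 84 → {60, 69, 75, 84}
insert 63 → {60, 63, 69, 75, 84}
remove-min → 60; now {63, 69, 75, 84}

[63, 69, 75, 84]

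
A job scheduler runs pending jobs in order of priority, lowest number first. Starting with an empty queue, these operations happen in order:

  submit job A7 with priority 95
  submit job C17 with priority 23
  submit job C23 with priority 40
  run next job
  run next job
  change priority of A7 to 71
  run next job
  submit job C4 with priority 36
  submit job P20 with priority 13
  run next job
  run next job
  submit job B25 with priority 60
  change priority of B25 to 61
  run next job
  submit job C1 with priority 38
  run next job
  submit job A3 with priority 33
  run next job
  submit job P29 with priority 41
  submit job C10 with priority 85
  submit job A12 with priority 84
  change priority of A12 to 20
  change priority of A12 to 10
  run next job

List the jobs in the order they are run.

C17 → C23 → A7 → P20 → C4 → B25 → C1 → A3 → A12

add A7 (priority 95) → {A7:95}
add C17 (priority 23) → {C17:23, A7:95}
add C23 (priority 40) → {C17:23, C23:40, A7:95}
run next job → C17; now {C23:40, A7:95}
run next job → C23; now {A7:95}
update A7 to priority 71 → {A7:71}
run next job → A7; now {}
add C4 (priority 36) → {C4:36}
add P20 (priority 13) → {P20:13, C4:36}
run next job → P20; now {C4:36}
run next job → C4; now {}
add B25 (priority 60) → {B25:60}
update B25 to priority 61 → {B25:61}
run next job → B25; now {}
add C1 (priority 38) → {C1:38}
run next job → C1; now {}
add A3 (priority 33) → {A3:33}
run next job → A3; now {}
add P29 (priority 41) → {P29:41}
add C10 (priority 85) → {P29:41, C10:85}
add A12 (priority 84) → {P29:41, A12:84, C10:85}
update A12 to priority 20 → {A12:20, P29:41, C10:85}
update A12 to priority 10 → {A12:10, P29:41, C10:85}
run next job → A12; now {P29:41, C10:85}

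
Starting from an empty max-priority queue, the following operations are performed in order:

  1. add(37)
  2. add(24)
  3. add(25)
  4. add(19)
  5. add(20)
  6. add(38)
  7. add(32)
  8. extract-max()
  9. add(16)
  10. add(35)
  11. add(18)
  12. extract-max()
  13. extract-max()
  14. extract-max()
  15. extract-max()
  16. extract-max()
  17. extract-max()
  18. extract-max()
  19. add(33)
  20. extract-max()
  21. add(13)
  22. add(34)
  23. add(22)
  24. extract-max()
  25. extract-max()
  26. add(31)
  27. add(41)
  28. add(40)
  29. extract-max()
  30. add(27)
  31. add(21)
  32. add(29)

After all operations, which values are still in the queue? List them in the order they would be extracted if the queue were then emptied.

insert 37 → {37}
insert 24 → {37, 24}
insert 25 → {37, 25, 24}
insert 19 → {37, 25, 24, 19}
insert 20 → {37, 25, 24, 20, 19}
insert 38 → {38, 37, 25, 24, 20, 19}
insert 32 → {38, 37, 32, 25, 24, 20, 19}
extract-max → 38; now {37, 32, 25, 24, 20, 19}
insert 16 → {37, 32, 25, 24, 20, 19, 16}
insert 35 → {37, 35, 32, 25, 24, 20, 19, 16}
insert 18 → {37, 35, 32, 25, 24, 20, 19, 18, 16}
extract-max → 37; now {35, 32, 25, 24, 20, 19, 18, 16}
extract-max → 35; now {32, 25, 24, 20, 19, 18, 16}
extract-max → 32; now {25, 24, 20, 19, 18, 16}
extract-max → 25; now {24, 20, 19, 18, 16}
extract-max → 24; now {20, 19, 18, 16}
extract-max → 20; now {19, 18, 16}
extract-max → 19; now {18, 16}
insert 33 → {33, 18, 16}
extract-max → 33; now {18, 16}
insert 13 → {18, 16, 13}
insert 34 → {34, 18, 16, 13}
insert 22 → {34, 22, 18, 16, 13}
extract-max → 34; now {22, 18, 16, 13}
extract-max → 22; now {18, 16, 13}
insert 31 → {31, 18, 16, 13}
insert 41 → {41, 31, 18, 16, 13}
insert 40 → {41, 40, 31, 18, 16, 13}
extract-max → 41; now {40, 31, 18, 16, 13}
insert 27 → {40, 31, 27, 18, 16, 13}
insert 21 → {40, 31, 27, 21, 18, 16, 13}
insert 29 → {40, 31, 29, 27, 21, 18, 16, 13}

[40, 31, 29, 27, 21, 18, 16, 13]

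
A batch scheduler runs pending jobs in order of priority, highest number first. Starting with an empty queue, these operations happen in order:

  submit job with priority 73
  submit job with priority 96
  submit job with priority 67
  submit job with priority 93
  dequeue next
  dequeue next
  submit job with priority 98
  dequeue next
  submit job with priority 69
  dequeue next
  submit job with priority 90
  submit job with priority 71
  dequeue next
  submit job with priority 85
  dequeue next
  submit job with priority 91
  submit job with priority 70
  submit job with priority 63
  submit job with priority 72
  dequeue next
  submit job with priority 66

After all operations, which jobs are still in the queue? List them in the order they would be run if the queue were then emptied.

insert 73 → {73}
insert 96 → {96, 73}
insert 67 → {96, 73, 67}
insert 93 → {96, 93, 73, 67}
dequeue next → 96; now {93, 73, 67}
dequeue next → 93; now {73, 67}
insert 98 → {98, 73, 67}
dequeue next → 98; now {73, 67}
insert 69 → {73, 69, 67}
dequeue next → 73; now {69, 67}
insert 90 → {90, 69, 67}
insert 71 → {90, 71, 69, 67}
dequeue next → 90; now {71, 69, 67}
insert 85 → {85, 71, 69, 67}
dequeue next → 85; now {71, 69, 67}
insert 91 → {91, 71, 69, 67}
insert 70 → {91, 71, 70, 69, 67}
insert 63 → {91, 71, 70, 69, 67, 63}
insert 72 → {91, 72, 71, 70, 69, 67, 63}
dequeue next → 91; now {72, 71, 70, 69, 67, 63}
insert 66 → {72, 71, 70, 69, 67, 66, 63}

[72, 71, 70, 69, 67, 66, 63]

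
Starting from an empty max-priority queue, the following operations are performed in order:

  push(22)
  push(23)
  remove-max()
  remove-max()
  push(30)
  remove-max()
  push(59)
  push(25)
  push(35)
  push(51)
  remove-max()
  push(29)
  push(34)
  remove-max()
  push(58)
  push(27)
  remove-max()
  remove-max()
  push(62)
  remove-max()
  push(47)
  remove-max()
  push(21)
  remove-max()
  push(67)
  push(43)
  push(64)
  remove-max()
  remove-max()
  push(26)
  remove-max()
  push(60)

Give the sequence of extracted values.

insert 22 → {22}
insert 23 → {23, 22}
remove-max → 23; now {22}
remove-max → 22; now {}
insert 30 → {30}
remove-max → 30; now {}
insert 59 → {59}
insert 25 → {59, 25}
insert 35 → {59, 35, 25}
insert 51 → {59, 51, 35, 25}
remove-max → 59; now {51, 35, 25}
insert 29 → {51, 35, 29, 25}
insert 34 → {51, 35, 34, 29, 25}
remove-max → 51; now {35, 34, 29, 25}
insert 58 → {58, 35, 34, 29, 25}
insert 27 → {58, 35, 34, 29, 27, 25}
remove-max → 58; now {35, 34, 29, 27, 25}
remove-max → 35; now {34, 29, 27, 25}
insert 62 → {62, 34, 29, 27, 25}
remove-max → 62; now {34, 29, 27, 25}
insert 47 → {47, 34, 29, 27, 25}
remove-max → 47; now {34, 29, 27, 25}
insert 21 → {34, 29, 27, 25, 21}
remove-max → 34; now {29, 27, 25, 21}
insert 67 → {67, 29, 27, 25, 21}
insert 43 → {67, 43, 29, 27, 25, 21}
insert 64 → {67, 64, 43, 29, 27, 25, 21}
remove-max → 67; now {64, 43, 29, 27, 25, 21}
remove-max → 64; now {43, 29, 27, 25, 21}
insert 26 → {43, 29, 27, 26, 25, 21}
remove-max → 43; now {29, 27, 26, 25, 21}
insert 60 → {60, 29, 27, 26, 25, 21}

23 → 22 → 30 → 59 → 51 → 58 → 35 → 62 → 47 → 34 → 67 → 64 → 43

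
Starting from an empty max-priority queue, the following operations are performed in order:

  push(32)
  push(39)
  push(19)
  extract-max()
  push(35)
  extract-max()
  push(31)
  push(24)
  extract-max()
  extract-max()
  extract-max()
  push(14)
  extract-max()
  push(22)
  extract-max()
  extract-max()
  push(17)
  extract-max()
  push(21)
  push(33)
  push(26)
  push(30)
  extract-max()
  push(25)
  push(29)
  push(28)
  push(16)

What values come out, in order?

insert 32 → {32}
insert 39 → {39, 32}
insert 19 → {39, 32, 19}
extract-max → 39; now {32, 19}
insert 35 → {35, 32, 19}
extract-max → 35; now {32, 19}
insert 31 → {32, 31, 19}
insert 24 → {32, 31, 24, 19}
extract-max → 32; now {31, 24, 19}
extract-max → 31; now {24, 19}
extract-max → 24; now {19}
insert 14 → {19, 14}
extract-max → 19; now {14}
insert 22 → {22, 14}
extract-max → 22; now {14}
extract-max → 14; now {}
insert 17 → {17}
extract-max → 17; now {}
insert 21 → {21}
insert 33 → {33, 21}
insert 26 → {33, 26, 21}
insert 30 → {33, 30, 26, 21}
extract-max → 33; now {30, 26, 21}
insert 25 → {30, 26, 25, 21}
insert 29 → {30, 29, 26, 25, 21}
insert 28 → {30, 29, 28, 26, 25, 21}
insert 16 → {30, 29, 28, 26, 25, 21, 16}

[39, 35, 32, 31, 24, 19, 22, 14, 17, 33]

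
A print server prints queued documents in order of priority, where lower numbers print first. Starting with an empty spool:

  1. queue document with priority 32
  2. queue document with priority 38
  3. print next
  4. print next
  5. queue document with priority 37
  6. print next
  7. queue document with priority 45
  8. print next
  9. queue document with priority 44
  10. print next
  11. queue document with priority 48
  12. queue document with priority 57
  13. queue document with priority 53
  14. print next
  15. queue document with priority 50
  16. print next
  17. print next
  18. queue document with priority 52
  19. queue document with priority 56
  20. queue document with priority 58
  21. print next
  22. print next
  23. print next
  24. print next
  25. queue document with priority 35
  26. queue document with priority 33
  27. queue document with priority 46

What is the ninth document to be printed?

52

insert 32 → {32}
insert 38 → {32, 38}
print next → 32; now {38}
print next → 38; now {}
insert 37 → {37}
print next → 37; now {}
insert 45 → {45}
print next → 45; now {}
insert 44 → {44}
print next → 44; now {}
insert 48 → {48}
insert 57 → {48, 57}
insert 53 → {48, 53, 57}
print next → 48; now {53, 57}
insert 50 → {50, 53, 57}
print next → 50; now {53, 57}
print next → 53; now {57}
insert 52 → {52, 57}
insert 56 → {52, 56, 57}
insert 58 → {52, 56, 57, 58}
print next → 52; now {56, 57, 58}
print next → 56; now {57, 58}
print next → 57; now {58}
print next → 58; now {}
insert 35 → {35}
insert 33 → {33, 35}
insert 46 → {33, 35, 46}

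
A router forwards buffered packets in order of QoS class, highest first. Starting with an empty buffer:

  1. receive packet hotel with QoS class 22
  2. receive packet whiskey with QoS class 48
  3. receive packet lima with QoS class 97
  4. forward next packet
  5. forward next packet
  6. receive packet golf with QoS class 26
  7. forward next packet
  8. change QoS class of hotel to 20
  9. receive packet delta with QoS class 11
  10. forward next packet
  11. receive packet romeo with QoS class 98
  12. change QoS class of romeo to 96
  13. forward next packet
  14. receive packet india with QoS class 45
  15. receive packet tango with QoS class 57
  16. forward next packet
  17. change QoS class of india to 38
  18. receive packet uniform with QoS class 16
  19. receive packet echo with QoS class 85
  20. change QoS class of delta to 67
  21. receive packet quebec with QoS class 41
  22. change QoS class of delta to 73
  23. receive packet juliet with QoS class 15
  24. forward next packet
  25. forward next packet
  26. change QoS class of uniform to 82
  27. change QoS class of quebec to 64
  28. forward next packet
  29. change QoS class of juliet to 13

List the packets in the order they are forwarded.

lima, whiskey, golf, hotel, romeo, tango, echo, delta, uniform

add hotel (QoS class 22) → {hotel:22}
add whiskey (QoS class 48) → {whiskey:48, hotel:22}
add lima (QoS class 97) → {lima:97, whiskey:48, hotel:22}
forward next packet → lima; now {whiskey:48, hotel:22}
forward next packet → whiskey; now {hotel:22}
add golf (QoS class 26) → {golf:26, hotel:22}
forward next packet → golf; now {hotel:22}
update hotel to QoS class 20 → {hotel:20}
add delta (QoS class 11) → {hotel:20, delta:11}
forward next packet → hotel; now {delta:11}
add romeo (QoS class 98) → {romeo:98, delta:11}
update romeo to QoS class 96 → {romeo:96, delta:11}
forward next packet → romeo; now {delta:11}
add india (QoS class 45) → {india:45, delta:11}
add tango (QoS class 57) → {tango:57, india:45, delta:11}
forward next packet → tango; now {india:45, delta:11}
update india to QoS class 38 → {india:38, delta:11}
add uniform (QoS class 16) → {india:38, uniform:16, delta:11}
add echo (QoS class 85) → {echo:85, india:38, uniform:16, delta:11}
update delta to QoS class 67 → {echo:85, delta:67, india:38, uniform:16}
add quebec (QoS class 41) → {echo:85, delta:67, quebec:41, india:38, uniform:16}
update delta to QoS class 73 → {echo:85, delta:73, quebec:41, india:38, uniform:16}
add juliet (QoS class 15) → {echo:85, delta:73, quebec:41, india:38, uniform:16, juliet:15}
forward next packet → echo; now {delta:73, quebec:41, india:38, uniform:16, juliet:15}
forward next packet → delta; now {quebec:41, india:38, uniform:16, juliet:15}
update uniform to QoS class 82 → {uniform:82, quebec:41, india:38, juliet:15}
update quebec to QoS class 64 → {uniform:82, quebec:64, india:38, juliet:15}
forward next packet → uniform; now {quebec:64, india:38, juliet:15}
update juliet to QoS class 13 → {quebec:64, india:38, juliet:13}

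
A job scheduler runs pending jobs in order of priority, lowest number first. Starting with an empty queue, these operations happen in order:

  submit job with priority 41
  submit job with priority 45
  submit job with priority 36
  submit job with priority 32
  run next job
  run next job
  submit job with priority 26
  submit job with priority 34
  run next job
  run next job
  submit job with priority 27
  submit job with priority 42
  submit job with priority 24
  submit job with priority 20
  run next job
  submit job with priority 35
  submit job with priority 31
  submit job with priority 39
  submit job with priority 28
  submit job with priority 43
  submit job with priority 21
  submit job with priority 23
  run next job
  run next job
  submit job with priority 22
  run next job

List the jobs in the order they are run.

insert 41 → {41}
insert 45 → {41, 45}
insert 36 → {36, 41, 45}
insert 32 → {32, 36, 41, 45}
run next job → 32; now {36, 41, 45}
run next job → 36; now {41, 45}
insert 26 → {26, 41, 45}
insert 34 → {26, 34, 41, 45}
run next job → 26; now {34, 41, 45}
run next job → 34; now {41, 45}
insert 27 → {27, 41, 45}
insert 42 → {27, 41, 42, 45}
insert 24 → {24, 27, 41, 42, 45}
insert 20 → {20, 24, 27, 41, 42, 45}
run next job → 20; now {24, 27, 41, 42, 45}
insert 35 → {24, 27, 35, 41, 42, 45}
insert 31 → {24, 27, 31, 35, 41, 42, 45}
insert 39 → {24, 27, 31, 35, 39, 41, 42, 45}
insert 28 → {24, 27, 28, 31, 35, 39, 41, 42, 45}
insert 43 → {24, 27, 28, 31, 35, 39, 41, 42, 43, 45}
insert 21 → {21, 24, 27, 28, 31, 35, 39, 41, 42, 43, 45}
insert 23 → {21, 23, 24, 27, 28, 31, 35, 39, 41, 42, 43, 45}
run next job → 21; now {23, 24, 27, 28, 31, 35, 39, 41, 42, 43, 45}
run next job → 23; now {24, 27, 28, 31, 35, 39, 41, 42, 43, 45}
insert 22 → {22, 24, 27, 28, 31, 35, 39, 41, 42, 43, 45}
run next job → 22; now {24, 27, 28, 31, 35, 39, 41, 42, 43, 45}

32, 36, 26, 34, 20, 21, 23, 22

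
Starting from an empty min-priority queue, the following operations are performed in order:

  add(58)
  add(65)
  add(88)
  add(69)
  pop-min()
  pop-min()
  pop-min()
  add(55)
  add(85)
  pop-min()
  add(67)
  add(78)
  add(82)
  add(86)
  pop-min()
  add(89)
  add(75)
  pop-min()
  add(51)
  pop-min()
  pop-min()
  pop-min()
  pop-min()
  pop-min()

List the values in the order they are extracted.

58, 65, 69, 55, 67, 75, 51, 78, 82, 85, 86

insert 58 → {58}
insert 65 → {58, 65}
insert 88 → {58, 65, 88}
insert 69 → {58, 65, 69, 88}
pop-min → 58; now {65, 69, 88}
pop-min → 65; now {69, 88}
pop-min → 69; now {88}
insert 55 → {55, 88}
insert 85 → {55, 85, 88}
pop-min → 55; now {85, 88}
insert 67 → {67, 85, 88}
insert 78 → {67, 78, 85, 88}
insert 82 → {67, 78, 82, 85, 88}
insert 86 → {67, 78, 82, 85, 86, 88}
pop-min → 67; now {78, 82, 85, 86, 88}
insert 89 → {78, 82, 85, 86, 88, 89}
insert 75 → {75, 78, 82, 85, 86, 88, 89}
pop-min → 75; now {78, 82, 85, 86, 88, 89}
insert 51 → {51, 78, 82, 85, 86, 88, 89}
pop-min → 51; now {78, 82, 85, 86, 88, 89}
pop-min → 78; now {82, 85, 86, 88, 89}
pop-min → 82; now {85, 86, 88, 89}
pop-min → 85; now {86, 88, 89}
pop-min → 86; now {88, 89}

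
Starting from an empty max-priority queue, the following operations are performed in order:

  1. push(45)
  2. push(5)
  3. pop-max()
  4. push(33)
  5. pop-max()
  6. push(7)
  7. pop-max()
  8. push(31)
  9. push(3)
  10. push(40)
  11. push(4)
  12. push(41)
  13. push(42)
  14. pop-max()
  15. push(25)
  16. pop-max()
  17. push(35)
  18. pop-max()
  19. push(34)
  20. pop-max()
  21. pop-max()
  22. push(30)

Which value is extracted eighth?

insert 45 → {45}
insert 5 → {45, 5}
pop-max → 45; now {5}
insert 33 → {33, 5}
pop-max → 33; now {5}
insert 7 → {7, 5}
pop-max → 7; now {5}
insert 31 → {31, 5}
insert 3 → {31, 5, 3}
insert 40 → {40, 31, 5, 3}
insert 4 → {40, 31, 5, 4, 3}
insert 41 → {41, 40, 31, 5, 4, 3}
insert 42 → {42, 41, 40, 31, 5, 4, 3}
pop-max → 42; now {41, 40, 31, 5, 4, 3}
insert 25 → {41, 40, 31, 25, 5, 4, 3}
pop-max → 41; now {40, 31, 25, 5, 4, 3}
insert 35 → {40, 35, 31, 25, 5, 4, 3}
pop-max → 40; now {35, 31, 25, 5, 4, 3}
insert 34 → {35, 34, 31, 25, 5, 4, 3}
pop-max → 35; now {34, 31, 25, 5, 4, 3}
pop-max → 34; now {31, 25, 5, 4, 3}
insert 30 → {31, 30, 25, 5, 4, 3}

34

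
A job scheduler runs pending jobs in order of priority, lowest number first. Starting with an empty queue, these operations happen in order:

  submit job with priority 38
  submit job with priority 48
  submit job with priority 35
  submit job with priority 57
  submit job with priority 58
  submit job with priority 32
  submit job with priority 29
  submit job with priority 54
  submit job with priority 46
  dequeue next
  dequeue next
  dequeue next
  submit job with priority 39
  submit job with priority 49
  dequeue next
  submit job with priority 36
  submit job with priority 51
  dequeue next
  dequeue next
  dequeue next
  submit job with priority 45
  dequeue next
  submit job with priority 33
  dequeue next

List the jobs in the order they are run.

insert 38 → {38}
insert 48 → {38, 48}
insert 35 → {35, 38, 48}
insert 57 → {35, 38, 48, 57}
insert 58 → {35, 38, 48, 57, 58}
insert 32 → {32, 35, 38, 48, 57, 58}
insert 29 → {29, 32, 35, 38, 48, 57, 58}
insert 54 → {29, 32, 35, 38, 48, 54, 57, 58}
insert 46 → {29, 32, 35, 38, 46, 48, 54, 57, 58}
dequeue next → 29; now {32, 35, 38, 46, 48, 54, 57, 58}
dequeue next → 32; now {35, 38, 46, 48, 54, 57, 58}
dequeue next → 35; now {38, 46, 48, 54, 57, 58}
insert 39 → {38, 39, 46, 48, 54, 57, 58}
insert 49 → {38, 39, 46, 48, 49, 54, 57, 58}
dequeue next → 38; now {39, 46, 48, 49, 54, 57, 58}
insert 36 → {36, 39, 46, 48, 49, 54, 57, 58}
insert 51 → {36, 39, 46, 48, 49, 51, 54, 57, 58}
dequeue next → 36; now {39, 46, 48, 49, 51, 54, 57, 58}
dequeue next → 39; now {46, 48, 49, 51, 54, 57, 58}
dequeue next → 46; now {48, 49, 51, 54, 57, 58}
insert 45 → {45, 48, 49, 51, 54, 57, 58}
dequeue next → 45; now {48, 49, 51, 54, 57, 58}
insert 33 → {33, 48, 49, 51, 54, 57, 58}
dequeue next → 33; now {48, 49, 51, 54, 57, 58}

[29, 32, 35, 38, 36, 39, 46, 45, 33]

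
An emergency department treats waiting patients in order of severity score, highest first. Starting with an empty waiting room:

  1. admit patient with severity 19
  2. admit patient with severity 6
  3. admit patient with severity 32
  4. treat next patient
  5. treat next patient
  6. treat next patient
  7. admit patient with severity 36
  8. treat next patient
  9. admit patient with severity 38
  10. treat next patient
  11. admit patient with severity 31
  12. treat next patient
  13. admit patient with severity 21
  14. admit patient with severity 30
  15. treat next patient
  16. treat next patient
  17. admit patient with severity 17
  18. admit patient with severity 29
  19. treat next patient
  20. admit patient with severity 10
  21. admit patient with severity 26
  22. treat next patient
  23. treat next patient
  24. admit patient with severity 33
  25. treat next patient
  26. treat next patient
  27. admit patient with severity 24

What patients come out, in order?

insert 19 → {19}
insert 6 → {19, 6}
insert 32 → {32, 19, 6}
treat next patient → 32; now {19, 6}
treat next patient → 19; now {6}
treat next patient → 6; now {}
insert 36 → {36}
treat next patient → 36; now {}
insert 38 → {38}
treat next patient → 38; now {}
insert 31 → {31}
treat next patient → 31; now {}
insert 21 → {21}
insert 30 → {30, 21}
treat next patient → 30; now {21}
treat next patient → 21; now {}
insert 17 → {17}
insert 29 → {29, 17}
treat next patient → 29; now {17}
insert 10 → {17, 10}
insert 26 → {26, 17, 10}
treat next patient → 26; now {17, 10}
treat next patient → 17; now {10}
insert 33 → {33, 10}
treat next patient → 33; now {10}
treat next patient → 10; now {}
insert 24 → {24}

32 → 19 → 6 → 36 → 38 → 31 → 30 → 21 → 29 → 26 → 17 → 33 → 10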